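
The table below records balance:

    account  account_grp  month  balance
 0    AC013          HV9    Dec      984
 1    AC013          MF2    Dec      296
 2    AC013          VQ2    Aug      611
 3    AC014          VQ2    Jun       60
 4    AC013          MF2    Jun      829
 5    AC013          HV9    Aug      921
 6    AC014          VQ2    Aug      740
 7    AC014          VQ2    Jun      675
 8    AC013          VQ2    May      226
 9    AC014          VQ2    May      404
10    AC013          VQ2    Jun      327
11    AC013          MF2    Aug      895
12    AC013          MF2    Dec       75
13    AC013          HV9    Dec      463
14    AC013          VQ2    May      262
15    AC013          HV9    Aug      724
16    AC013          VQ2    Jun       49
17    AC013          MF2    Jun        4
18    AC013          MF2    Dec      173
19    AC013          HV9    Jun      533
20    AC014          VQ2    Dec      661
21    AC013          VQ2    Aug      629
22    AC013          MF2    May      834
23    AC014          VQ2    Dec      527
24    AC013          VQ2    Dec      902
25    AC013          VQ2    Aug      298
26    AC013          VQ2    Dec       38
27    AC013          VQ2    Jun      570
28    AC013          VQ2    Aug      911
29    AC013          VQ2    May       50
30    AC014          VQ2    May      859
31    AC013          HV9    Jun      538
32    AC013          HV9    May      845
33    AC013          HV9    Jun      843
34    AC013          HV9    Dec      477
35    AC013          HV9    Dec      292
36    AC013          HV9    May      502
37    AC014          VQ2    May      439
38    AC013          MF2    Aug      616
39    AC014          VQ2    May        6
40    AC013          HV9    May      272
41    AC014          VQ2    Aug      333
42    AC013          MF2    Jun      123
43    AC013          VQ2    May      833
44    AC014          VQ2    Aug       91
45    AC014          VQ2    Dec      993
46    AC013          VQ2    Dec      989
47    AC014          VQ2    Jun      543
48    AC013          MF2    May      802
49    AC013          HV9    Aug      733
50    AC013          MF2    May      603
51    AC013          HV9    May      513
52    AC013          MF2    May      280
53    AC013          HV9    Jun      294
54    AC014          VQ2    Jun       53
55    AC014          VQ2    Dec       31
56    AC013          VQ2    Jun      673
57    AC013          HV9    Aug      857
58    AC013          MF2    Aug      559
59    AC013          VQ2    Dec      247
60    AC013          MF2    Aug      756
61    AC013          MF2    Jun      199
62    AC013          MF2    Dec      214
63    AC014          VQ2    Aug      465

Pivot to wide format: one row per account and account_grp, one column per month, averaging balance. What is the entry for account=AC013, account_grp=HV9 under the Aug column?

808.75

Rows with account=AC013, account_grp=HV9 and month=Aug: balance values are 921, 724, 733, 857.
(921 + 724 + 733 + 857) / 4 = 808.75.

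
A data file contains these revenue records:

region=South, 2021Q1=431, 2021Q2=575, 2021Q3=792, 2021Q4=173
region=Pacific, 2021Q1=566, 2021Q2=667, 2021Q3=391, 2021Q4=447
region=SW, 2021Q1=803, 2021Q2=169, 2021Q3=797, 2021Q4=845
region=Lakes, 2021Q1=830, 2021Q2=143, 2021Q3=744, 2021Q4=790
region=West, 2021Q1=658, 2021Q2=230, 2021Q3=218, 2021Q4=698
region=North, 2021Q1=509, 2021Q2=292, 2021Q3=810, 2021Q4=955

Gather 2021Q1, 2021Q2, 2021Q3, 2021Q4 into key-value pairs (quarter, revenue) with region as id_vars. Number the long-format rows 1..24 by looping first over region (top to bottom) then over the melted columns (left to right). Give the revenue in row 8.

24 rows total (6 × 4). Row 8: index ⌊(8-1)/4⌋ = 1 into region → Pacific; (8-1) mod 4 = 3 into the melted columns → 2021Q4.
So row 8 is (Pacific, 2021Q4, 447); revenue = 447.

447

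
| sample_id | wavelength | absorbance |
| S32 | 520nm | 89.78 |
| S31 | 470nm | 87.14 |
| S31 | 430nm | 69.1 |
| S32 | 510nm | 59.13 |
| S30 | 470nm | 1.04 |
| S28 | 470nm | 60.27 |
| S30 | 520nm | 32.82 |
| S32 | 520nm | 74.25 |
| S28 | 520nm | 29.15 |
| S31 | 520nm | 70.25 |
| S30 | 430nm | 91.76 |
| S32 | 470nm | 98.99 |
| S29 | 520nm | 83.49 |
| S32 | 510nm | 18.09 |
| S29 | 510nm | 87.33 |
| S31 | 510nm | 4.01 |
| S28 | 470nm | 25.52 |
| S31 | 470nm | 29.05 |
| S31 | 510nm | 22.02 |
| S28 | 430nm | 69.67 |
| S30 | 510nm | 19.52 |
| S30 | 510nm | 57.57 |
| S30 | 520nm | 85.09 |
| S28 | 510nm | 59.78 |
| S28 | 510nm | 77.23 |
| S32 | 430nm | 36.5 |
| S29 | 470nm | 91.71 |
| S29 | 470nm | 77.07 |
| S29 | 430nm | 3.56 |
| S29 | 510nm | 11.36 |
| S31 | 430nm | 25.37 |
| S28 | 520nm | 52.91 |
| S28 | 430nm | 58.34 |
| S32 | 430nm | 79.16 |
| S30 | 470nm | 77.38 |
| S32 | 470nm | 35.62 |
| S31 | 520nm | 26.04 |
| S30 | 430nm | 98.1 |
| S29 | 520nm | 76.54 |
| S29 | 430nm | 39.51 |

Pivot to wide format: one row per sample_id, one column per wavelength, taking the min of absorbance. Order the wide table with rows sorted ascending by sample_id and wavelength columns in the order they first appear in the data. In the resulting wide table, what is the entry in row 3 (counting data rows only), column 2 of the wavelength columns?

1.04

With rows sorted ascending by sample_id, row 3 is sample_id=S30. wavelength columns in first-appearance order: 520nm, 470nm, 430nm, 510nm; column 2 is 470nm.
Long rows with sample_id=S30, wavelength=470nm: min(1.04, 77.38) = 1.04.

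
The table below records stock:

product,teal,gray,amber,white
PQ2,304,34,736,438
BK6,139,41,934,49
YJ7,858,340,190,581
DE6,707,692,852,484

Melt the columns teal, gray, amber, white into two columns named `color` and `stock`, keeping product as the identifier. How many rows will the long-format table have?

4 product values × 4 melted columns = 16 rows.

16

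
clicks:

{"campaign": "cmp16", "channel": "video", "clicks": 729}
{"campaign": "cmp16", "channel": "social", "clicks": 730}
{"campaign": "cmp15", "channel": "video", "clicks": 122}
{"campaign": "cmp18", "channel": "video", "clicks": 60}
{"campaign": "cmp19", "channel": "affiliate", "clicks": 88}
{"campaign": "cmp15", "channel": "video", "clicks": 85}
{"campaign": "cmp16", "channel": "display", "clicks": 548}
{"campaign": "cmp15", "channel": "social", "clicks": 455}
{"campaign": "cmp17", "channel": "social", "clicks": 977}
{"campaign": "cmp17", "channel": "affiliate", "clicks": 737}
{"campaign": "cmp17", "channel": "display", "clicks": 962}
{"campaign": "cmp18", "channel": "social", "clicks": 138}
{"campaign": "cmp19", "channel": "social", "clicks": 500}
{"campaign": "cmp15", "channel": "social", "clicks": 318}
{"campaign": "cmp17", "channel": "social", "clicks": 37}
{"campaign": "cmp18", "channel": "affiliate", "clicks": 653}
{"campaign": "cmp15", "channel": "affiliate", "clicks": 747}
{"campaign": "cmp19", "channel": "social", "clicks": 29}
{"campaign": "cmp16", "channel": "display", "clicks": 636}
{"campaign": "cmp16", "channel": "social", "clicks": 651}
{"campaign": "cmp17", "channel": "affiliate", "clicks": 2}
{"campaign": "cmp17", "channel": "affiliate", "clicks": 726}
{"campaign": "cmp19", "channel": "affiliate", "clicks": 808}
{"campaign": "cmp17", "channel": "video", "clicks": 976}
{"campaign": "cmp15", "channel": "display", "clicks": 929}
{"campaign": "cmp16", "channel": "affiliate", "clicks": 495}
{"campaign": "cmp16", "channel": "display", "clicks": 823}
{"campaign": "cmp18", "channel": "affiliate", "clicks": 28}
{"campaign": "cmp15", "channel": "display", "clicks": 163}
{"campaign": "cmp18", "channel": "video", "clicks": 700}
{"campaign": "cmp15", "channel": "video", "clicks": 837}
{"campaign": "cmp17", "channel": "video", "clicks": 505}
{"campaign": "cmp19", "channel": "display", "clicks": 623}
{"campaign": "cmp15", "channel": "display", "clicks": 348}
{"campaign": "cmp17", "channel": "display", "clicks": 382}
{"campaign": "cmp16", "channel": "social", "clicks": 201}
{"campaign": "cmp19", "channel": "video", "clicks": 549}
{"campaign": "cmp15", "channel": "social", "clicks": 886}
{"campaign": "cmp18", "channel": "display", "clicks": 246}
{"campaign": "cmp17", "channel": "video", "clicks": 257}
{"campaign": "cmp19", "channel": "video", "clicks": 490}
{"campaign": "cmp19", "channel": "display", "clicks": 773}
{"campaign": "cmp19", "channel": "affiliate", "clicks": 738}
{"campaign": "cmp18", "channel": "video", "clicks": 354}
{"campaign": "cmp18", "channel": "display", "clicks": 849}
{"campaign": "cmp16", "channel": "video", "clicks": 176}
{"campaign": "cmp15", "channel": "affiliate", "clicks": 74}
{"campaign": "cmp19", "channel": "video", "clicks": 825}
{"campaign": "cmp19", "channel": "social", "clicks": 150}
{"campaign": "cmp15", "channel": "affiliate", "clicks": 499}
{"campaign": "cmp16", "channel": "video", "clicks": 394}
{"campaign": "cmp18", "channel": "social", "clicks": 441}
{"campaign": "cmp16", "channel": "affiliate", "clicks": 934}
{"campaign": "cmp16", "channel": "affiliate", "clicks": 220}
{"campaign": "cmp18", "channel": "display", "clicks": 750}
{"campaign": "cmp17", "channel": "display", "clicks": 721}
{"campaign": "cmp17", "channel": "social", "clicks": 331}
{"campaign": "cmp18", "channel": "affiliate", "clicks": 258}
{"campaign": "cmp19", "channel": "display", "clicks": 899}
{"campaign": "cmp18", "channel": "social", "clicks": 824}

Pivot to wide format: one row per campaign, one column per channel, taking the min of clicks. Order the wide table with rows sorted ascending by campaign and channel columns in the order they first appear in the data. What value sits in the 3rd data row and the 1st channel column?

257

With rows sorted ascending by campaign, row 3 is campaign=cmp17. channel columns in first-appearance order: video, social, affiliate, display; column 1 is video.
Long rows with campaign=cmp17, channel=video: min(976, 505, 257) = 257.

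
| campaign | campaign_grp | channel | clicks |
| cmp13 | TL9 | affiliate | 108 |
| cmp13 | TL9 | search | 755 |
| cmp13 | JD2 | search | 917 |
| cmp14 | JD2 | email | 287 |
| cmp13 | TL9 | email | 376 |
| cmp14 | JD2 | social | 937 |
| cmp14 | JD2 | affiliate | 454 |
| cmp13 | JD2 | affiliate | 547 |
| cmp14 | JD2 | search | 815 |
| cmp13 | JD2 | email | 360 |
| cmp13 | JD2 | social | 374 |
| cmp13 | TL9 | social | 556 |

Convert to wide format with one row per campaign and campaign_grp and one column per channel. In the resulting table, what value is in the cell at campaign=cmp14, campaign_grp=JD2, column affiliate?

Wide layout: rows indexed by campaign and campaign_grp, columns are the 4 distinct channel values (affiliate, search, email, social).
Cell (campaign=cmp14, campaign_grp=JD2, channel=affiliate) draws from the long row where campaign=cmp14, campaign_grp=JD2 and channel=affiliate, which has clicks=454.

454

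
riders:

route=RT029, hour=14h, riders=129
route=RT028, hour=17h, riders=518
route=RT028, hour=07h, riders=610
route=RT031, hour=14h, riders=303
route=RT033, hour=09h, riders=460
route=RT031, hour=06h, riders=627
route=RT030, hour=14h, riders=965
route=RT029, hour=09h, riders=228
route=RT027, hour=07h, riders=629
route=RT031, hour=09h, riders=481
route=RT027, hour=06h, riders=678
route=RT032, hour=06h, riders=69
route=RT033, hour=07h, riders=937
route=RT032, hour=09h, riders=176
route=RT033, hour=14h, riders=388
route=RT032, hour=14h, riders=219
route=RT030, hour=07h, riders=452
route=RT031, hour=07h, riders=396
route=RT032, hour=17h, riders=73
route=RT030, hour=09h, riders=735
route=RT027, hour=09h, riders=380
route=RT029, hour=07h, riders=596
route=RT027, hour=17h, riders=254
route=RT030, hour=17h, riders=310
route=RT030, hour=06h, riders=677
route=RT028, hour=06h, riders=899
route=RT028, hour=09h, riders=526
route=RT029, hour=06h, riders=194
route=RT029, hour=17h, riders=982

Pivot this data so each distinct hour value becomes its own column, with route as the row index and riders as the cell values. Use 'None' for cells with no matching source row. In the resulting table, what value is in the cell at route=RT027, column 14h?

None

No long-format row has route=RT027 and hour=14h, so the cell is None.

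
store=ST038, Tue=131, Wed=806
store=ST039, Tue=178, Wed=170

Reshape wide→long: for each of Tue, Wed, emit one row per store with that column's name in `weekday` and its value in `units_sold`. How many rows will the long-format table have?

4

2 store values × 2 melted columns = 4 rows.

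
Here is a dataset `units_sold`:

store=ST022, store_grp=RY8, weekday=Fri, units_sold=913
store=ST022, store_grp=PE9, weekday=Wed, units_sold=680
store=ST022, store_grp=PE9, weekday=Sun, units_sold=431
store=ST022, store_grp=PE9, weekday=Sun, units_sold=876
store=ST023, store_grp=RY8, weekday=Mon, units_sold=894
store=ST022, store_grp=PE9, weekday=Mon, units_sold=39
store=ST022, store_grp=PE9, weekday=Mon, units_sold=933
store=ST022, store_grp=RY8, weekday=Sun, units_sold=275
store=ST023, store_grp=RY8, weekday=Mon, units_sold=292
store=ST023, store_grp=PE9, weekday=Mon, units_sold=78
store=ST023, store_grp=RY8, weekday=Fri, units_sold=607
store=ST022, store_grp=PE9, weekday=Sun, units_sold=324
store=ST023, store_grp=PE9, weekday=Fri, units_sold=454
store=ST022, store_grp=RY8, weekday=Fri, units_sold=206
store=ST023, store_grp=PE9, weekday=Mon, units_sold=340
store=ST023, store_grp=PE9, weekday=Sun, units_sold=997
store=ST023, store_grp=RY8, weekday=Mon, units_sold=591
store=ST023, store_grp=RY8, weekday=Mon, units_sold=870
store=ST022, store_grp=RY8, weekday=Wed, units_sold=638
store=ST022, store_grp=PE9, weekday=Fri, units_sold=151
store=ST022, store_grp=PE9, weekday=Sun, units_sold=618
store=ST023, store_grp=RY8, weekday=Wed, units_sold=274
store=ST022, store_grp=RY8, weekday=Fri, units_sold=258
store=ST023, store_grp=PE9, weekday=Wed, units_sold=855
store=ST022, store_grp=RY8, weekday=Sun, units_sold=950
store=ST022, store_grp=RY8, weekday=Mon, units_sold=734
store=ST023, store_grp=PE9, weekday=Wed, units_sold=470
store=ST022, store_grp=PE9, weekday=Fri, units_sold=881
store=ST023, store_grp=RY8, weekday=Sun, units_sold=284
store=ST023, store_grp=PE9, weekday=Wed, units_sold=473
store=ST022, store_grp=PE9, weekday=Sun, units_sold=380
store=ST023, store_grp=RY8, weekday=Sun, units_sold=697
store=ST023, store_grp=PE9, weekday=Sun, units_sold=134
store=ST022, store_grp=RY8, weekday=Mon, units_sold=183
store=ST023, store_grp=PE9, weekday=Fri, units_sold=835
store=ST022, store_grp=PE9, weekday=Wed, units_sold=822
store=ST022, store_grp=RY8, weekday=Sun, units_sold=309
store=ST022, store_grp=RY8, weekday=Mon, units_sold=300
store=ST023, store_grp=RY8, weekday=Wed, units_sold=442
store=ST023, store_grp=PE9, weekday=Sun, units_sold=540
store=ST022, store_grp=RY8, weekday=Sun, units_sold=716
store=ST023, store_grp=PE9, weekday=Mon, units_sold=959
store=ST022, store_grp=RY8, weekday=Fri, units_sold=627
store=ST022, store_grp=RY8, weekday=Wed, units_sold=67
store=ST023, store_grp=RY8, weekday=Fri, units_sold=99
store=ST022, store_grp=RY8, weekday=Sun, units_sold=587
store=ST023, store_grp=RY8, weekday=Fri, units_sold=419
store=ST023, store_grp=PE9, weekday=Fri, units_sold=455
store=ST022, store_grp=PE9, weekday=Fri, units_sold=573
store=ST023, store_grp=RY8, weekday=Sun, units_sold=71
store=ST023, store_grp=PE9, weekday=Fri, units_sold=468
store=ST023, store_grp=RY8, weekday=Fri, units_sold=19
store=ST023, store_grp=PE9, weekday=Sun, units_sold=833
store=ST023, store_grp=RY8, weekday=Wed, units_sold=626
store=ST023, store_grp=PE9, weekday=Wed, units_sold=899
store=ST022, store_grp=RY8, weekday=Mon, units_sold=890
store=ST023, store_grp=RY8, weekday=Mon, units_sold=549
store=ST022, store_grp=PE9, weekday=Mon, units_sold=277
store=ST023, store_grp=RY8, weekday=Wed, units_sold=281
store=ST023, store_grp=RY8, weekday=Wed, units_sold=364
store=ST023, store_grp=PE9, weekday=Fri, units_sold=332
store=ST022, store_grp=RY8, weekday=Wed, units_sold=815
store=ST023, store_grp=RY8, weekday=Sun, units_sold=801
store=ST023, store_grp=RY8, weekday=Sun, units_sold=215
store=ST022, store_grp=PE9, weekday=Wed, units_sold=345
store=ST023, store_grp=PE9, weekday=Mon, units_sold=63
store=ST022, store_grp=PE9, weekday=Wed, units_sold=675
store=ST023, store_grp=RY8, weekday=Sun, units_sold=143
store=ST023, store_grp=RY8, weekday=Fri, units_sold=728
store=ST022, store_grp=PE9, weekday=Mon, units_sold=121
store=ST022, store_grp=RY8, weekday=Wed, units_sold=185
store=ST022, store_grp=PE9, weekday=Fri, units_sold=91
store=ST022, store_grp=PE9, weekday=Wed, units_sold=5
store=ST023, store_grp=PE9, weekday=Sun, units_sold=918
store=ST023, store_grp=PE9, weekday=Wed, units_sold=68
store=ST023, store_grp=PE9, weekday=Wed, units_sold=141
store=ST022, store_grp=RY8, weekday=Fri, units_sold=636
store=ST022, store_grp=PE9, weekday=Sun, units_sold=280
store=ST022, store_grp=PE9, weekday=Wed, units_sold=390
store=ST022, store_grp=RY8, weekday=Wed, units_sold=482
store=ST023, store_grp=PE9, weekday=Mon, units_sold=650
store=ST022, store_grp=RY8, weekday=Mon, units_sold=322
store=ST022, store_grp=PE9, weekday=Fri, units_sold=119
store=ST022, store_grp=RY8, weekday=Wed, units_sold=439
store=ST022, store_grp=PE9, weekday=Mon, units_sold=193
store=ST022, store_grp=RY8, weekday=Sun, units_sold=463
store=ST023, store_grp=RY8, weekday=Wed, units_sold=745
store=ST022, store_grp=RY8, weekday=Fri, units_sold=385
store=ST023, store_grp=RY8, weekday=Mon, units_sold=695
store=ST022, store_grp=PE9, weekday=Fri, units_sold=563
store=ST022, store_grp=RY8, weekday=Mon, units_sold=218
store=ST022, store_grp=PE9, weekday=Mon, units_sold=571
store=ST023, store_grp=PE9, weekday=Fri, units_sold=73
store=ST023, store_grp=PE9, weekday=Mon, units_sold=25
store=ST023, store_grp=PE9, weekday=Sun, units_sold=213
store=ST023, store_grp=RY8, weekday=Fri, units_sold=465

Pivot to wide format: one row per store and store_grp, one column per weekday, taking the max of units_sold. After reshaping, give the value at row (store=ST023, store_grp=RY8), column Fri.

Rows with store=ST023, store_grp=RY8 and weekday=Fri: units_sold values are 607, 99, 419, 19, 728, 465.
max(607, 99, 419, 19, 728, 465) = 728.

728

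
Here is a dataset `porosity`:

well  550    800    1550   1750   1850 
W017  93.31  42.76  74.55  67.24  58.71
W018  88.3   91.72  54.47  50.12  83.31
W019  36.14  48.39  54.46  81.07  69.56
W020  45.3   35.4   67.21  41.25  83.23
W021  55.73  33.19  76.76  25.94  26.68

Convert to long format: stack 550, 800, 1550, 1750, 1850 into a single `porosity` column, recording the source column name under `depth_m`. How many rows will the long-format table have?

5 well values × 5 melted columns = 25 rows.

25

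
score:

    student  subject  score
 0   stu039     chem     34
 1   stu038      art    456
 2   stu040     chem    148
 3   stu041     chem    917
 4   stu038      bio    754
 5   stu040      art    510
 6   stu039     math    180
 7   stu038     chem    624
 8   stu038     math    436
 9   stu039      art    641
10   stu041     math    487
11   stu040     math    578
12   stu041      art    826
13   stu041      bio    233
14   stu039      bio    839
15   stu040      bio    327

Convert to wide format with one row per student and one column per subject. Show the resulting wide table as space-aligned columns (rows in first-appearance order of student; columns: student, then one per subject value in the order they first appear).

Columns: student plus the 4 distinct subject values (chem, art, bio, math).
For example, row stu039 column chem takes score=34 from the long row (stu039, chem).

student  chem  art  bio  math
stu039   34    641  839  180 
stu038   624   456  754  436 
stu040   148   510  327  578 
stu041   917   826  233  487 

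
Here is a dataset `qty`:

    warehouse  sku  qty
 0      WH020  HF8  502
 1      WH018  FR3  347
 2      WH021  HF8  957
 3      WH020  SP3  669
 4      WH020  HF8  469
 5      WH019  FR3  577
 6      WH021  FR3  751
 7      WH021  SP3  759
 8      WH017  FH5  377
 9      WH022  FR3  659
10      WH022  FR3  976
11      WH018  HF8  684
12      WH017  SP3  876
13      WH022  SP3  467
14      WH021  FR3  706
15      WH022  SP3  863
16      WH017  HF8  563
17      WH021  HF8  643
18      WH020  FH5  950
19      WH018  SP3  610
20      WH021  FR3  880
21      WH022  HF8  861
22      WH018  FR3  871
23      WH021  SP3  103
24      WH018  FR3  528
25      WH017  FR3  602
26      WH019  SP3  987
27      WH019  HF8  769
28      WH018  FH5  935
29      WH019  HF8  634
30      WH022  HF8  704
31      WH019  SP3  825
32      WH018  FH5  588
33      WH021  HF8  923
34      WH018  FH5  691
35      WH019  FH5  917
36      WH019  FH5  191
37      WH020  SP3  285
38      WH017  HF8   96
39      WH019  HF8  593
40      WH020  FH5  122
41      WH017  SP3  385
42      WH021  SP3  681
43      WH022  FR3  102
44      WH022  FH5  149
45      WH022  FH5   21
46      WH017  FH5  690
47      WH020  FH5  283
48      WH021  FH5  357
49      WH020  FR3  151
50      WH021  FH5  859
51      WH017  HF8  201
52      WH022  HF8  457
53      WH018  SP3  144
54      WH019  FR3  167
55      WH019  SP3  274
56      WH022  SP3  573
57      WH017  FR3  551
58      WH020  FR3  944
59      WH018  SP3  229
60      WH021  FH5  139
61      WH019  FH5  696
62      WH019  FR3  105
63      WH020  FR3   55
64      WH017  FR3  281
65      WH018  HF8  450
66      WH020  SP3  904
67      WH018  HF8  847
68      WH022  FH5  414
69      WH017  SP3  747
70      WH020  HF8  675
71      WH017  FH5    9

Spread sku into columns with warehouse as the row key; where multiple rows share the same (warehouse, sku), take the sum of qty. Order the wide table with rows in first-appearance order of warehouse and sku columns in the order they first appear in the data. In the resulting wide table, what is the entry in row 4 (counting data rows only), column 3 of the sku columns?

2086

With rows in first-appearance order of warehouse, row 4 is warehouse=WH019. sku columns in first-appearance order: HF8, FR3, SP3, FH5; column 3 is SP3.
Long rows with warehouse=WH019, sku=SP3: 987 + 825 + 274 = 2086.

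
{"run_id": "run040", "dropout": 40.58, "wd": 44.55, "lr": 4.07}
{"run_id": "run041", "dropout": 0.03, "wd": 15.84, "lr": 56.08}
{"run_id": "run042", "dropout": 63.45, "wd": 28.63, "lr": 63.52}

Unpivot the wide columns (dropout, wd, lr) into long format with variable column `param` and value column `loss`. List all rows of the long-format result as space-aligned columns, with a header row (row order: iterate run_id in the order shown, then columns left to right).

run_id  param    loss 
run040  dropout  40.58
run040  wd       44.55
run040  lr       4.07 
run041  dropout  0.03 
run041  wd       15.84
run041  lr       56.08
run042  dropout  63.45
run042  wd       28.63
run042  lr       63.52

Each (run_id, column) pair becomes one row: 3 × 3 = 9 rows.
For example, (run040, dropout) → loss=40.58.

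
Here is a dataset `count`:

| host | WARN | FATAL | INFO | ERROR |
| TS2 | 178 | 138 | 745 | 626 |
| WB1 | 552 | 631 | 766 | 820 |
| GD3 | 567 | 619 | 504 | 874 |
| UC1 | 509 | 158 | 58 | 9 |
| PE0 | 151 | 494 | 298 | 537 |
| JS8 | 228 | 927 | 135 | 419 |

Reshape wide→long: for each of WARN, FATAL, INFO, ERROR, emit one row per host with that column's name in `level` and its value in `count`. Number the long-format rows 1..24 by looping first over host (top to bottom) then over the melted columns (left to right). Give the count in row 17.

24 rows total (6 × 4). Row 17: index ⌊(17-1)/4⌋ = 4 into host → PE0; (17-1) mod 4 = 0 into the melted columns → WARN.
So row 17 is (PE0, WARN, 151); count = 151.

151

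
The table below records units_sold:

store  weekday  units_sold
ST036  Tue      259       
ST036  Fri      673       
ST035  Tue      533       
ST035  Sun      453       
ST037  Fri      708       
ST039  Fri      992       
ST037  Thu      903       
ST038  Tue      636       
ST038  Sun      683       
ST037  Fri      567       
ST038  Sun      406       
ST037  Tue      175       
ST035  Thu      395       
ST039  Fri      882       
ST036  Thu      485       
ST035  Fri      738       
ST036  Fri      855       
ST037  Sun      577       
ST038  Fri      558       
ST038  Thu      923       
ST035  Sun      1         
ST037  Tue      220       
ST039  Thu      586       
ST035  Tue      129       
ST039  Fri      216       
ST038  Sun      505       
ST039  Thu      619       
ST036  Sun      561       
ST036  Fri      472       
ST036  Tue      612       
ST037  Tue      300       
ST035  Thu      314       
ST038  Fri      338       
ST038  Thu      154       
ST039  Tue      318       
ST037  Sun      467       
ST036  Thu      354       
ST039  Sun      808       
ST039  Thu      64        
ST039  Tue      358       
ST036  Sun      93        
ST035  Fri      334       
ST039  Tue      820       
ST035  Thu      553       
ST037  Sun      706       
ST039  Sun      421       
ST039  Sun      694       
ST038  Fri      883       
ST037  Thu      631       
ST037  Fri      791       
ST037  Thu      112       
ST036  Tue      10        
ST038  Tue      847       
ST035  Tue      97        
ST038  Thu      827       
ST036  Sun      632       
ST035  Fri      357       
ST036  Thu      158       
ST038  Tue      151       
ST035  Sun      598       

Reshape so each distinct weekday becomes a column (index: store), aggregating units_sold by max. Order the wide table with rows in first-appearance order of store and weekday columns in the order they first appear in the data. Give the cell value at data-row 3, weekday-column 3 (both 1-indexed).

With rows in first-appearance order of store, row 3 is store=ST037. weekday columns in first-appearance order: Tue, Fri, Sun, Thu; column 3 is Sun.
Long rows with store=ST037, weekday=Sun: max(577, 467, 706) = 706.

706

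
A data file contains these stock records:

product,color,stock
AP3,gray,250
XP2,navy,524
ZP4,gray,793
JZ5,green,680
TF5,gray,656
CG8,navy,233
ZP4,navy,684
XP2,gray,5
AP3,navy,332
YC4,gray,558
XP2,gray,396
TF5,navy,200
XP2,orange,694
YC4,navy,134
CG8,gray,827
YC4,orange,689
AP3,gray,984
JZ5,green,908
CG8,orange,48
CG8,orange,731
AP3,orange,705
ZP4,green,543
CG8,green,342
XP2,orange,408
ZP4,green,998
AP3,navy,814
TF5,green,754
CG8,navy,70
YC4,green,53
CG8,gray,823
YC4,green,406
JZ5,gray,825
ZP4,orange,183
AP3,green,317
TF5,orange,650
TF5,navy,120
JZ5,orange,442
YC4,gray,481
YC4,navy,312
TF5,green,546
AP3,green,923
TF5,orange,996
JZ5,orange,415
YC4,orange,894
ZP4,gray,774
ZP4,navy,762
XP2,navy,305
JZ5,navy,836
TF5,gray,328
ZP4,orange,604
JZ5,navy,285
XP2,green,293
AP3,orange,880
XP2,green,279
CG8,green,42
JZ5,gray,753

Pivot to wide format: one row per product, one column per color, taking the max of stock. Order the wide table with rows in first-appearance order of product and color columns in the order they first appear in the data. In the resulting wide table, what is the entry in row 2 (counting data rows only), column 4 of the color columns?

With rows in first-appearance order of product, row 2 is product=XP2. color columns in first-appearance order: gray, navy, green, orange; column 4 is orange.
Long rows with product=XP2, color=orange: max(694, 408) = 694.

694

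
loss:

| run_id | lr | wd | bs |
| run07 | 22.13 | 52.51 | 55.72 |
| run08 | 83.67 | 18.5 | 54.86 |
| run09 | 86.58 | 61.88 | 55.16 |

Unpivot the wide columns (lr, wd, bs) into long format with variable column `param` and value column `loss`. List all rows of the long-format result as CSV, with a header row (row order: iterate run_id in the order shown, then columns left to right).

run_id,param,loss
run07,lr,22.13
run07,wd,52.51
run07,bs,55.72
run08,lr,83.67
run08,wd,18.5
run08,bs,54.86
run09,lr,86.58
run09,wd,61.88
run09,bs,55.16

Each (run_id, column) pair becomes one row: 3 × 3 = 9 rows.
For example, (run07, lr) → loss=22.13.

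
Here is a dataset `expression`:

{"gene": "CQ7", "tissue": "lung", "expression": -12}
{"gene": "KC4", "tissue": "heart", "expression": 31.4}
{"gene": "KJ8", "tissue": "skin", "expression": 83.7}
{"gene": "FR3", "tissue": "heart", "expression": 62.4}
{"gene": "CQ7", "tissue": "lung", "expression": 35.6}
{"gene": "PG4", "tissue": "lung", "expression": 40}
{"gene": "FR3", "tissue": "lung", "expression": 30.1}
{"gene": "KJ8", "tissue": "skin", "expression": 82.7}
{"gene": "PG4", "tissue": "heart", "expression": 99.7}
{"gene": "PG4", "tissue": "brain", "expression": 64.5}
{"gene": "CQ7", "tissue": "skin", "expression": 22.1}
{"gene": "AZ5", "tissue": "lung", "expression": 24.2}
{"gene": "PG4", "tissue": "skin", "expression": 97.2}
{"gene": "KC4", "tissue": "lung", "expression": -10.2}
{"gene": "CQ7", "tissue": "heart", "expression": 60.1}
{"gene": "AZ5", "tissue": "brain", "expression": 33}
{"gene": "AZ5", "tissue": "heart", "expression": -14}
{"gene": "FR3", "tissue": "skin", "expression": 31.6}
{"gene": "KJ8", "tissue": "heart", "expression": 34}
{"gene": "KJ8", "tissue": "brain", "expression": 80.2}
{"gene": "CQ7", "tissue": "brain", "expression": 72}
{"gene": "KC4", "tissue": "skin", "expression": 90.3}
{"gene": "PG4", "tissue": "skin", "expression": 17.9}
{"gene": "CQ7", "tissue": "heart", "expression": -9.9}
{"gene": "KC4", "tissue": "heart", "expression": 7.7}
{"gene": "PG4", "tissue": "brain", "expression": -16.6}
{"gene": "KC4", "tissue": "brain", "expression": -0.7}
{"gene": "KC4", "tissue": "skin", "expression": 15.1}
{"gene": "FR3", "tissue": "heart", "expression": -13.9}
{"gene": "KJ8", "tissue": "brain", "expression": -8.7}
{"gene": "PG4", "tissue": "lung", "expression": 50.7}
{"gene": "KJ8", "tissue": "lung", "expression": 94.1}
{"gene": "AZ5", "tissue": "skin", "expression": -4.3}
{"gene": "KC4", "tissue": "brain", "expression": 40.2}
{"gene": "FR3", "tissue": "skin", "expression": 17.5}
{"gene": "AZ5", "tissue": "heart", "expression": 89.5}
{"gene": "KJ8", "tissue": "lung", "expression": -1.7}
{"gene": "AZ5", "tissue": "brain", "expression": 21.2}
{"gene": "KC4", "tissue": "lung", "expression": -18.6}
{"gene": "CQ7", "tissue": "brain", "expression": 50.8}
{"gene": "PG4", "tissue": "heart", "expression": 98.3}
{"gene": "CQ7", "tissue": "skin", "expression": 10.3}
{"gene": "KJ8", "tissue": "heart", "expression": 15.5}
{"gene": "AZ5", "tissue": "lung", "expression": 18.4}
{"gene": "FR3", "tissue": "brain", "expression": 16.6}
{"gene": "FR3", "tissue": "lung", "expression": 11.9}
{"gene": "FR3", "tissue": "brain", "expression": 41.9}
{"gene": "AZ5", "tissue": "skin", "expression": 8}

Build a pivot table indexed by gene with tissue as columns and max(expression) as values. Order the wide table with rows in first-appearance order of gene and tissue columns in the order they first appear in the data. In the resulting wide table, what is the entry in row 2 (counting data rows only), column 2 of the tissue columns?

With rows in first-appearance order of gene, row 2 is gene=KC4. tissue columns in first-appearance order: lung, heart, skin, brain; column 2 is heart.
Long rows with gene=KC4, tissue=heart: max(31.4, 7.7) = 31.4.

31.4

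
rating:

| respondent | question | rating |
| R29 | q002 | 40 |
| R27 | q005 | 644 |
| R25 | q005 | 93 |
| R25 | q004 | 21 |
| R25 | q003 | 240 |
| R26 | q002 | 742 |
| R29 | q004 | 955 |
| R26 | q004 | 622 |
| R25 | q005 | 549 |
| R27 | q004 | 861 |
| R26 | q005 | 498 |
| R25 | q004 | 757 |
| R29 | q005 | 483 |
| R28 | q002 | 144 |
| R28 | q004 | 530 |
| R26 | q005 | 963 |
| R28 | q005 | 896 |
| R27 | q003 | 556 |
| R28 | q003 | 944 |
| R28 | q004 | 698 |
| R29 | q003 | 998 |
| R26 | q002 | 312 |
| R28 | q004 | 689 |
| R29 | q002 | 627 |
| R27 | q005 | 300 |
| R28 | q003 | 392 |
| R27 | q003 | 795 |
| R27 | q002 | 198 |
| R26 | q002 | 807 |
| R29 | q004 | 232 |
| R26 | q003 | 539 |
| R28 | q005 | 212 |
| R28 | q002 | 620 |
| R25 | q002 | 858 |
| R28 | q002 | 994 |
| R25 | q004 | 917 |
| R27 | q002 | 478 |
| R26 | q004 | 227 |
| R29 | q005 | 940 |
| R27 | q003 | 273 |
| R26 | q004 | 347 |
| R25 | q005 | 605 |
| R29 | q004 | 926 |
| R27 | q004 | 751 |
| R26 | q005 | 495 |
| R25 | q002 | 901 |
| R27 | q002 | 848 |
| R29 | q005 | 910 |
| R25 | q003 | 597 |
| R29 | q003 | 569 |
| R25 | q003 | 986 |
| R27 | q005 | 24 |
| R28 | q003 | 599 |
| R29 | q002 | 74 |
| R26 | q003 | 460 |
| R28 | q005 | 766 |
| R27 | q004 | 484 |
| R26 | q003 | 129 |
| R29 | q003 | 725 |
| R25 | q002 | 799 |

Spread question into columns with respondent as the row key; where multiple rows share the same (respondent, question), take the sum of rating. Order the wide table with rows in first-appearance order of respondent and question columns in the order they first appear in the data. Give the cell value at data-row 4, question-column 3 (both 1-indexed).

With rows in first-appearance order of respondent, row 4 is respondent=R26. question columns in first-appearance order: q002, q005, q004, q003; column 3 is q004.
Long rows with respondent=R26, question=q004: 622 + 227 + 347 = 1196.

1196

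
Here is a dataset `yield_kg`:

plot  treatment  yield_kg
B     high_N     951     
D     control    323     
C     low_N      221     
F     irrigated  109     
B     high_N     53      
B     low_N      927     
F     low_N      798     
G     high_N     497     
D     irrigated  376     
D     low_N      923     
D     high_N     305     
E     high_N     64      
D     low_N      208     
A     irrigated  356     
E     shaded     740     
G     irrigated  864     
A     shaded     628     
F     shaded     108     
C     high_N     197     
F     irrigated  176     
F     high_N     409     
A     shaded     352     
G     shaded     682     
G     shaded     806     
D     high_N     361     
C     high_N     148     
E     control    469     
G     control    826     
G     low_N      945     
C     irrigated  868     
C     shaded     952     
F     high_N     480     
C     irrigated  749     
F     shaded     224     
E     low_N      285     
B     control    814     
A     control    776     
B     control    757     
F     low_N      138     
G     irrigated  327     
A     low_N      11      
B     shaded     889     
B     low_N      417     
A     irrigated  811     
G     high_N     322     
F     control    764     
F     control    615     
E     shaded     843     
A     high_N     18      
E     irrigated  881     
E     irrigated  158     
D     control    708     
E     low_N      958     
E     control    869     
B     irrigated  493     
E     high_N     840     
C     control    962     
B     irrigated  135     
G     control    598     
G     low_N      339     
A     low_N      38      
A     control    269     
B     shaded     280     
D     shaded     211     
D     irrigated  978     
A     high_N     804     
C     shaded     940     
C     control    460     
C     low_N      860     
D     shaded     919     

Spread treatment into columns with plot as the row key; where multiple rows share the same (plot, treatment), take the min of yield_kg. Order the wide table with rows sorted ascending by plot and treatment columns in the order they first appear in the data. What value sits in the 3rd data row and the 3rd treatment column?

221

With rows sorted ascending by plot, row 3 is plot=C. treatment columns in first-appearance order: high_N, control, low_N, irrigated, shaded; column 3 is low_N.
Long rows with plot=C, treatment=low_N: min(221, 860) = 221.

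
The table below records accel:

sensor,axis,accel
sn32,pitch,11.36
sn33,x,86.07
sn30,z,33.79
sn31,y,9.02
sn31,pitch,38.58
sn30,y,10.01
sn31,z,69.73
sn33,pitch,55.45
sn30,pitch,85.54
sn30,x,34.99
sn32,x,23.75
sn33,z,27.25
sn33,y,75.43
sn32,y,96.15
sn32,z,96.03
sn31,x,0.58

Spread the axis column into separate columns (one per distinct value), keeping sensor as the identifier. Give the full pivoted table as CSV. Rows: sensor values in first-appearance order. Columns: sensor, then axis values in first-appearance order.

Columns: sensor plus the 4 distinct axis values (pitch, x, z, y).
For example, row sn32 column pitch takes accel=11.36 from the long row (sn32, pitch).

sensor,pitch,x,z,y
sn32,11.36,23.75,96.03,96.15
sn33,55.45,86.07,27.25,75.43
sn30,85.54,34.99,33.79,10.01
sn31,38.58,0.58,69.73,9.02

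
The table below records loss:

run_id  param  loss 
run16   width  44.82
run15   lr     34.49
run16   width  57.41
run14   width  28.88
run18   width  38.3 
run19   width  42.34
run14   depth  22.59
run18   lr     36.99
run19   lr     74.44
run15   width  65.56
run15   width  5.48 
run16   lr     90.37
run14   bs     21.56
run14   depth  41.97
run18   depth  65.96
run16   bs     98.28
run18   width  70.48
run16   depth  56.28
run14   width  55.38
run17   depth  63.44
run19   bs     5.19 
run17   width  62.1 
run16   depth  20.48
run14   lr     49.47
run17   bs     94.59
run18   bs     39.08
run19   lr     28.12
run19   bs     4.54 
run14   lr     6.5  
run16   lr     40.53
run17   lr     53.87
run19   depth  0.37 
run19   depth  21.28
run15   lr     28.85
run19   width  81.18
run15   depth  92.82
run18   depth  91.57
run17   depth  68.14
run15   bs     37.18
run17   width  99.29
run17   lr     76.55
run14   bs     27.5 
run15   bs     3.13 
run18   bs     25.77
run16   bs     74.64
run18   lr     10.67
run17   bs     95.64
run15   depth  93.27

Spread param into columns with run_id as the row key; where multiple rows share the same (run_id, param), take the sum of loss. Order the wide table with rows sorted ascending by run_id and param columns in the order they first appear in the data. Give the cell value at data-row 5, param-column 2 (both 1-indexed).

47.66

With rows sorted ascending by run_id, row 5 is run_id=run18. param columns in first-appearance order: width, lr, depth, bs; column 2 is lr.
Long rows with run_id=run18, param=lr: 36.99 + 10.67 = 47.66.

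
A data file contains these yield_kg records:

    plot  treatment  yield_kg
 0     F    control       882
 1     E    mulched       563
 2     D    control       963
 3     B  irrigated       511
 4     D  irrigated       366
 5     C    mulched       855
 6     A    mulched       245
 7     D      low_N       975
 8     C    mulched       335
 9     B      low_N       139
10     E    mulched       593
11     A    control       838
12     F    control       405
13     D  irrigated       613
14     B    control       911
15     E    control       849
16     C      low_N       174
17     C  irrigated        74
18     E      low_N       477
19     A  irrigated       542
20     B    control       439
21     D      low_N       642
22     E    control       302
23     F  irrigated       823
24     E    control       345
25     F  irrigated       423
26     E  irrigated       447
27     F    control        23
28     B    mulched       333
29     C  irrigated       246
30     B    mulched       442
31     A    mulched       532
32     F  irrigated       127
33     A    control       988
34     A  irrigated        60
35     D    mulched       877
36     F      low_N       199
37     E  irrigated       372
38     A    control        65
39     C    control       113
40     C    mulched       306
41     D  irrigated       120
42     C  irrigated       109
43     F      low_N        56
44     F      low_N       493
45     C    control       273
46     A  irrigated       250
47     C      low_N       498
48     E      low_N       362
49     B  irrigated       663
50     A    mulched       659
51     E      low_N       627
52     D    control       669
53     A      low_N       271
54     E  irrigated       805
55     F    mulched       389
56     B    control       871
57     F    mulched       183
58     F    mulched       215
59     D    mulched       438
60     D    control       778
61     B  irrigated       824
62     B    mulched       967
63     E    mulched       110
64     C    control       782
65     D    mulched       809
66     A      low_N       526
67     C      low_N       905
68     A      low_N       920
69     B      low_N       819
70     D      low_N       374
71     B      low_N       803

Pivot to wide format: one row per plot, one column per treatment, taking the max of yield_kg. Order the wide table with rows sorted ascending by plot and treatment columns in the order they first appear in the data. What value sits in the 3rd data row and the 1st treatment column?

With rows sorted ascending by plot, row 3 is plot=C. treatment columns in first-appearance order: control, mulched, irrigated, low_N; column 1 is control.
Long rows with plot=C, treatment=control: max(113, 273, 782) = 782.

782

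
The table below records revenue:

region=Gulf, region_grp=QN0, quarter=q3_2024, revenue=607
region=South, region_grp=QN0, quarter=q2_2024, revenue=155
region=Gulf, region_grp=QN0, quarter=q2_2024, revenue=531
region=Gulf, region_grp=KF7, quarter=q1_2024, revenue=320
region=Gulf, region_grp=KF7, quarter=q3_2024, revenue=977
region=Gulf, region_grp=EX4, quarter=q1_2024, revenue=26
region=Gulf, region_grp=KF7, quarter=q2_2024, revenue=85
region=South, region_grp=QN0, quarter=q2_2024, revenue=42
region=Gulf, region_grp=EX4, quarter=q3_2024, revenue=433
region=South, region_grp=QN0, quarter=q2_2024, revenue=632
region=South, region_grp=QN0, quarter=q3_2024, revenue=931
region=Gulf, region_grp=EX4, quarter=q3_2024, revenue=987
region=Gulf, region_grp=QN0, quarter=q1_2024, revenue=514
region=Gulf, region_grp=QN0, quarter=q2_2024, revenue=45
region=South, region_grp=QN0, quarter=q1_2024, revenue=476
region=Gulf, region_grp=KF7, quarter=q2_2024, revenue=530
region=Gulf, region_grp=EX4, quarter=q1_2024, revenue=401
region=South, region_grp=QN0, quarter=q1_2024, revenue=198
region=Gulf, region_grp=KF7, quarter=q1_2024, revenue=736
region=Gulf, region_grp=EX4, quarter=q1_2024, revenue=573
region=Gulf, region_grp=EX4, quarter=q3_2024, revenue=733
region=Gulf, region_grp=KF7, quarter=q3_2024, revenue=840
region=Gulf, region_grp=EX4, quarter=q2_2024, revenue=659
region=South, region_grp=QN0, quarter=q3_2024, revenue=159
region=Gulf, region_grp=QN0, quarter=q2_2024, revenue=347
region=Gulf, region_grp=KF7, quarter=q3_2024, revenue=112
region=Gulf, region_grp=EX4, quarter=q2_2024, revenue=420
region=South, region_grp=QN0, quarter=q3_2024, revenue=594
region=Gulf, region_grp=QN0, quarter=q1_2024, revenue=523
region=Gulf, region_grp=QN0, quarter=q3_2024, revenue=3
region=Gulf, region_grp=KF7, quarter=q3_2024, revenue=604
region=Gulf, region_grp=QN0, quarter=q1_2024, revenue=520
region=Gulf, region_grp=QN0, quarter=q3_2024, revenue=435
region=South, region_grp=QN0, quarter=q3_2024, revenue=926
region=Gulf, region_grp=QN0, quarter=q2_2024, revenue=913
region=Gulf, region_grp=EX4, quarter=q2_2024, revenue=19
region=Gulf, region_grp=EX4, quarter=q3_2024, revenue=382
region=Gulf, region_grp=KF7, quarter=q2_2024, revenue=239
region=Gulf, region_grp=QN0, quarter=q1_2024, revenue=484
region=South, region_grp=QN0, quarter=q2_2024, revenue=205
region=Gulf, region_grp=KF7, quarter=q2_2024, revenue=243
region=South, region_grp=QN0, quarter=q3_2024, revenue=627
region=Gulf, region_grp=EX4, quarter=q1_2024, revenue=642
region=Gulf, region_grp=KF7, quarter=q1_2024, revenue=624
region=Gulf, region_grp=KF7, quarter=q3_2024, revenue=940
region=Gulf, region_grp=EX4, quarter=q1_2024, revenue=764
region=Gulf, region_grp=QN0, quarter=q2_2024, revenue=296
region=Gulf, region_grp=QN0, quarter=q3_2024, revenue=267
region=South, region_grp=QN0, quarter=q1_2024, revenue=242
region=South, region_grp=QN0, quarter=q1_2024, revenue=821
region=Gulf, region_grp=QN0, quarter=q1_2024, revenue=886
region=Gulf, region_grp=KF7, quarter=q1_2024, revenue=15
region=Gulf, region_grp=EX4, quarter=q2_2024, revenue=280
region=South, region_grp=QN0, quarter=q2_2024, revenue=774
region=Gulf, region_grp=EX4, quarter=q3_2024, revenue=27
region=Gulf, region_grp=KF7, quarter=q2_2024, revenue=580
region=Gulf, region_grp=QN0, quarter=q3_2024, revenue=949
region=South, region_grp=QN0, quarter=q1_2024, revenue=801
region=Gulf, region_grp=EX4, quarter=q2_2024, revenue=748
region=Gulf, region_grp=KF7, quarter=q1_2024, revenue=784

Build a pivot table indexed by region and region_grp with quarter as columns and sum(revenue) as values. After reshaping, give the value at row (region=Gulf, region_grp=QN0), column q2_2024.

2132

Rows with region=Gulf, region_grp=QN0 and quarter=q2_2024: revenue values are 531, 45, 347, 913, 296.
531 + 45 + 347 + 913 + 296 = 2132.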